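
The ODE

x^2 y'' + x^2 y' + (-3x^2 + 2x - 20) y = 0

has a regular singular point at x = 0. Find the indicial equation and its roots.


Divide by x^2 to reach normal form y'' + P_1(x) y' + P_2(x) y = 0 with P_1(x) = 1 and P_2(x) = -3 + 2/x - 20/x^2.
x = 0 is a singular point because the y-coefficient -3 + 2/x - 20/x^2 has a pole at x = 0.
It is a regular singular point because x P_1(x) = p(x) = x and x^2 P_2(x) = q(x) = -3x^2 + 2x - 20 are polynomials, hence analytic at x = 0.
p(0) = 0,  q(0) = -20.
Indicial equation: r(r-1) + p(0) r + q(0) = 0, i.e. r^2 + (p(0) - 1) r + q(0) = 0, i.e. r^2 - 1 r - 20 = 0.
Discriminant: (-1)^2 - 4(-20) = 81, so r = (1 ± 9)/2.
Solving: r_1 = 5, r_2 = -4.

indicial: r^2 - 1 r - 20 = 0; roots r_1 = 5, r_2 = -4


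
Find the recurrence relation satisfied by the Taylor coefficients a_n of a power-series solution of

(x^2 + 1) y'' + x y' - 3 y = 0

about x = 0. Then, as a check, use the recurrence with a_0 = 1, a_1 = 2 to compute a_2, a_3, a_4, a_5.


Substitute y = sum_n a_n x^n.
(1 + 1 x^2) y'' contributes (n+2)(n+1) a_{n+2} + n(n-1) a_n at x^n.
x y'(x) contributes n a_n at x^n.
-3 y(x) contributes -3 a_n at x^n.
Matching x^n: (n+2)(n+1) a_{n+2} + (n(n-1) + n - 3) a_n = 0.
Thus a_{n+2} = (-n(n-1) - n + 3) / ((n+1)(n+2)) * a_n.

Check with a_0 = 1, a_1 = 2 (apply the recurrence for n = 0, 1, 2, 3): a_0 = 1, a_1 = 2, a_2 = 3/2, a_3 = 2/3, a_4 = -1/8, a_5 = -1/5.

a_(n+2) = (-n(n-1) - n + 3) / ((n+1)(n+2)) * a_n; check: a_0 = 1, a_1 = 2, a_2 = 3/2, a_3 = 2/3, a_4 = -1/8, a_5 = -1/5


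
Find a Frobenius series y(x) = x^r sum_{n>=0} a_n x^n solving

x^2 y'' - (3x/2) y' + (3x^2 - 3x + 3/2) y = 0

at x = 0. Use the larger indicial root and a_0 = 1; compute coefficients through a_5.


Write in Frobenius form y'' + (p(x)/x) y' + (q(x)/x^2) y = 0:
  p(x) = -3/2,  q(x) = 3x^2 - 3x + 3/2.
Indicial equation: r(r-1) + (-3/2) r + (3/2) = 0 -> roots r_1 = 3/2, r_2 = 1.
Take r = r_1 = 3/2. Let y(x) = x^r sum_{n>=0} a_n x^n with a_0 = 1.
Substitute y = x^r sum a_n x^n and match x^{r+n}. The recurrence is
  D(n) a_n - 3 a_{n-1} + 3 a_{n-2} = 0,  where D(n) = (r+n)(r+n-1) + (-3/2)(r+n) + (3/2).
  a_n = [3 a_{n-1} - 3 a_{n-2}] / D(n).
Since the indicial polynomial factors as (r - r_1)(r - r_2), D(n) = (r_1 + n - r_1)(r_1 + n - r_2) = n(n + 1/2).
Evaluating step by step (a_0 = 1):
  n = 1: D(1) = 1(1 + 1/2) = 3/2; numerator = 3(1) = 3; a_1 = (3)/(3/2) = 2
  n = 2: D(2) = 2(2 + 1/2) = 5; numerator = 3(2) - 3(1) = 3; a_2 = (3)/(5) = 3/5
  n = 3: D(3) = 3(3 + 1/2) = 21/2; numerator = 3(3/5) - 3(2) = -21/5; a_3 = (-21/5)/(21/2) = -2/5
  n = 4: D(4) = 4(4 + 1/2) = 18; numerator = 3(-2/5) - 3(3/5) = -3; a_4 = (-3)/(18) = -1/6
  n = 5: D(5) = 5(5 + 1/2) = 55/2; numerator = 3(-1/6) - 3(-2/5) = 7/10; a_5 = (7/10)/(55/2) = 7/275

r = 3/2; a_0 = 1; a_1 = 2; a_2 = 3/5; a_3 = -2/5; a_4 = -1/6; a_5 = 7/275


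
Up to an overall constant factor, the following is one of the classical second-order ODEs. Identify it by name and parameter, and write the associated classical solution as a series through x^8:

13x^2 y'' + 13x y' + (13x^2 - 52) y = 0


All three coefficients share the factor 13; dividing through by 13 gives  x^2 y'' + x y' + (x^2 - 4) y = 0.
This matches the Bessel equation x^2 y'' + x y' + (x^2 - nu^2) y = 0 with nu^2 = 4, so nu = 2; the solution bounded at x = 0 is J_2(x).
Frobenius at x = 0: indicial roots ±nu; for r = nu the recurrence k(k + 2nu) c_k = -c_{k-2} gives the standard series J_nu(x) = sum_{k>=0} (-1)^k / (k! (k+nu)!) (x/2)^(2k+nu). Evaluate the first 4 terms:
  k = 0: (-1)^0 / (0! * 2! * 2^2) x^2 = 1/(1*2*4) x^2 = (1/8) x^2
  k = 1: (-1)^1 / (1! * 3! * 2^4) x^4 = -1/(1*6*16) x^4 = (-1/96) x^4
  k = 2: (-1)^2 / (2! * 4! * 2^6) x^6 = 1/(2*24*64) x^6 = (1/3072) x^6
  k = 3: (-1)^3 / (3! * 5! * 2^8) x^8 = -1/(6*120*256) x^8 = (-1/184320) x^8
Hence J_2(x) = -x^8/184320 + x^6/3072 - x^4/96 + x^2/8 + ....

J_2(x); series = -x^8/184320 + x^6/3072 - x^4/96 + x^2/8


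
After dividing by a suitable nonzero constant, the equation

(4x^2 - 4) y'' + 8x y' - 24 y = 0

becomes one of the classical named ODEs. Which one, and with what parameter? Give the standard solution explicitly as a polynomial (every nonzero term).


All three coefficients share the factor -4; dividing through by -4 gives  (1 - x^2) y'' - 2x y' + 6 y = 0.
This matches the Legendre equation (1 - x^2) y'' - 2x y' + n(n+1) y = 0 (note the -2x y' term) with n(n+1) = 6, so n = 2; the polynomial solution is P_2(x).
With y = sum_k a_k x^k, matching x^k gives (k+2)(k+1) a_{k+2} = [k(k+1) - n(n+1)] a_k = (k - 2)(k + 3) a_k. The right side vanishes at k = 2, so the series with the parity of 2 terminates at degree 2.
Standard normalization (P_n(1) = 1): leading coefficient (2n)!/(2^n (n!)^2) = 24/(4*4) = 3/2, so a_2 = 3/2. Work downward with a_k = (k+1)(k+2) a_{k+2} / ((k - 2)(k + 3)):
  a_0 = (1)(2)(3/2) / ((0 - 2)(0 + 3)) = 3/(-6) = -1/2
Hence P_2(x) = 3 x^2/2 - 1/2.

P_2(x); series = 3 x^2/2 - 1/2


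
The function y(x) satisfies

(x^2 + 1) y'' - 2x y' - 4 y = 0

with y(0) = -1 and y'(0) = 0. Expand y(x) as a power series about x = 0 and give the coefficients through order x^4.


Ansatz: y(x) = sum_{n>=0} a_n x^n, so y'(x) = sum_{n>=1} n a_n x^(n-1) and y''(x) = sum_{n>=2} n(n-1) a_n x^(n-2).
Substitute into P(x) y'' + Q(x) y' + R(x) y = 0 with P(x) = x^2 + 1, Q(x) = -2x, R(x) = -4, and match powers of x.
Initial conditions: a_0 = -1, a_1 = 0.
Setting the coefficient of each power of x to zero and solving order by order (substituting the coefficients already found):
  x^0: 2 a_2 - 4 a_0 = 0  ->  2 a_2 = 4 a_0 = -4  ->  a_2 = -2
  x^1: 6 a_3 - 6 a_1 = 0  ->  6 a_3 = 6 a_1 = 0  ->  a_3 = 0
  x^2: 12 a_4 - 6 a_2 = 0  ->  12 a_4 = 6 a_2 = -12  ->  a_4 = -1
Truncated series: y(x) = -1 - 2 x^2 - x^4 + O(x^5).

a_0 = -1; a_1 = 0; a_2 = -2; a_3 = 0; a_4 = -1


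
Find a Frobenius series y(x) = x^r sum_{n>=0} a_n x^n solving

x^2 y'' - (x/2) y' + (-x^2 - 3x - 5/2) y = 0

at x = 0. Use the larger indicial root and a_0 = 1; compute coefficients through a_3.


Write in Frobenius form y'' + (p(x)/x) y' + (q(x)/x^2) y = 0:
  p(x) = -1/2,  q(x) = -x^2 - 3x - 5/2.
Indicial equation: r(r-1) + (-1/2) r + (-5/2) = 0 -> roots r_1 = 5/2, r_2 = -1.
Take r = r_1 = 5/2. Let y(x) = x^r sum_{n>=0} a_n x^n with a_0 = 1.
Substitute y = x^r sum a_n x^n and match x^{r+n}. The recurrence is
  D(n) a_n - 3 a_{n-1} - 1 a_{n-2} = 0,  where D(n) = (r+n)(r+n-1) + (-1/2)(r+n) + (-5/2).
  a_n = [3 a_{n-1} + 1 a_{n-2}] / D(n).
Since the indicial polynomial factors as (r - r_1)(r - r_2), D(n) = (r_1 + n - r_1)(r_1 + n - r_2) = n(n + 7/2).
Evaluating step by step (a_0 = 1):
  n = 1: D(1) = 1(1 + 7/2) = 9/2; numerator = 3(1) = 3; a_1 = (3)/(9/2) = 2/3
  n = 2: D(2) = 2(2 + 7/2) = 11; numerator = 3(2/3) + 1(1) = 3; a_2 = (3)/(11) = 3/11
  n = 3: D(3) = 3(3 + 7/2) = 39/2; numerator = 3(3/11) + 1(2/3) = 49/33; a_3 = (49/33)/(39/2) = 98/1287

r = 5/2; a_0 = 1; a_1 = 2/3; a_2 = 3/11; a_3 = 98/1287


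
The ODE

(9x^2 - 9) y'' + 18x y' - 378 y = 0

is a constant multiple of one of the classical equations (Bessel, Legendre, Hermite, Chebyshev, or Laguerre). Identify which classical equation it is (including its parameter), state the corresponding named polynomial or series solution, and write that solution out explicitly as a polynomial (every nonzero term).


All three coefficients share the factor -9; dividing through by -9 gives  (1 - x^2) y'' - 2x y' + 42 y = 0.
This matches the Legendre equation (1 - x^2) y'' - 2x y' + n(n+1) y = 0 (note the -2x y' term) with n(n+1) = 42, so n = 6; the polynomial solution is P_6(x).
With y = sum_k a_k x^k, matching x^k gives (k+2)(k+1) a_{k+2} = [k(k+1) - n(n+1)] a_k = (k - 6)(k + 7) a_k. The right side vanishes at k = 6, so the series with the parity of 6 terminates at degree 6.
Standard normalization (P_n(1) = 1): leading coefficient (2n)!/(2^n (n!)^2) = 479001600/(64*518400) = 231/16, so a_6 = 231/16. Work downward with a_k = (k+1)(k+2) a_{k+2} / ((k - 6)(k + 7)):
  a_4 = (5)(6)(231/16) / ((4 - 6)(4 + 7)) = (3465/8)/(-22) = -315/16
  a_2 = (3)(4)(-315/16) / ((2 - 6)(2 + 7)) = (-945/4)/(-36) = 105/16
  a_0 = (1)(2)(105/16) / ((0 - 6)(0 + 7)) = (105/8)/(-42) = -5/16
Hence P_6(x) = 231 x^6/16 - 315 x^4/16 + 105 x^2/16 - 5/16.

P_6(x); series = 231 x^6/16 - 315 x^4/16 + 105 x^2/16 - 5/16


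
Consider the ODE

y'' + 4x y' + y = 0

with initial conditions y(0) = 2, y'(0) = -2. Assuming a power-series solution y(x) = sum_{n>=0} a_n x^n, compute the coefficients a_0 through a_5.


Ansatz: y(x) = sum_{n>=0} a_n x^n, so y'(x) = sum_{n>=1} n a_n x^(n-1) and y''(x) = sum_{n>=2} n(n-1) a_n x^(n-2).
Substitute into P(x) y'' + Q(x) y' + R(x) y = 0 with P(x) = 1, Q(x) = 4x, R(x) = 1, and match powers of x.
Initial conditions: a_0 = 2, a_1 = -2.
Setting the coefficient of each power of x to zero and solving order by order (substituting the coefficients already found):
  x^0: 2 a_2 + a_0 = 0  ->  2 a_2 = -a_0 = -2  ->  a_2 = -1
  x^1: 6 a_3 + 5 a_1 = 0  ->  6 a_3 = -5 a_1 = 10  ->  a_3 = 5/3
  x^2: 12 a_4 + 9 a_2 = 0  ->  12 a_4 = -9 a_2 = 9  ->  a_4 = 3/4
  x^3: 20 a_5 + 13 a_3 = 0  ->  20 a_5 = -13 a_3 = -65/3  ->  a_5 = -13/12
Truncated series: y(x) = 2 - 2 x - x^2 + (5/3) x^3 + (3/4) x^4 - (13/12) x^5 + O(x^6).

a_0 = 2; a_1 = -2; a_2 = -1; a_3 = 5/3; a_4 = 3/4; a_5 = -13/12


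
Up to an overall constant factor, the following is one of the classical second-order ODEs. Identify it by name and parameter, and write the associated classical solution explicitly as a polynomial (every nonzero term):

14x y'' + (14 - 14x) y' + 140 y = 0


All three coefficients share the factor 14; dividing through by 14 gives  x y'' + (1 - x) y' + 10 y = 0.
This matches the Laguerre equation x y'' + (1 - x) y' + n y = 0 with n = 10; the polynomial solution is L_10(x).
With y = sum_k a_k x^k, matching x^k gives (k+1)k a_{k+1} + (k+1) a_{k+1} - k a_k + n a_k = 0, i.e. (k+1)^2 a_{k+1} = (k - n) a_k = (k - 10) a_k. The right side vanishes at k = 10, so the series terminates at degree 10.
Standard normalization L_n(0) = 1 gives a_0 = 1. Work upward with a_{k+1} = (k - 10) a_k / (k+1)^2:
  a_1 = (0 - 10)(1) / 1^2 = -10/1 = -10
  a_2 = (1 - 10)(-10) / 2^2 = 90/4 = 45/2
  a_3 = (2 - 10)(45/2) / 3^2 = -180/9 = -20
  a_4 = (3 - 10)(-20) / 4^2 = 140/16 = 35/4
  a_5 = (4 - 10)(35/4) / 5^2 = (-105/2)/25 = -21/10
  a_6 = (5 - 10)(-21/10) / 6^2 = (21/2)/36 = 7/24
  a_7 = (6 - 10)(7/24) / 7^2 = (-7/6)/49 = -1/42
  a_8 = (7 - 10)(-1/42) / 8^2 = (1/14)/64 = 1/896
  a_9 = (8 - 10)(1/896) / 9^2 = (-1/448)/81 = -1/36288
  a_10 = (9 - 10)(-1/36288) / 10^2 = (1/36288)/100 = 1/3628800
Hence L_10(x) = x^10/3628800 - x^9/36288 + x^8/896 - x^7/42 + 7 x^6/24 - 21 x^5/10 + 35 x^4/4 - 20 x^3 + 45 x^2/2 - 10 x + 1.

L_10(x); series = x^10/3628800 - x^9/36288 + x^8/896 - x^7/42 + 7 x^6/24 - 21 x^5/10 + 35 x^4/4 - 20 x^3 + 45 x^2/2 - 10 x + 1


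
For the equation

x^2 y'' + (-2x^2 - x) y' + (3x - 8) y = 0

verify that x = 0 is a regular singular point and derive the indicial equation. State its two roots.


Divide by x^2 to reach normal form y'' + P_1(x) y' + P_2(x) y = 0 with P_1(x) = -2 - 1/x and P_2(x) = 3/x - 8/x^2.
x = 0 is a singular point because the y'-coefficient -2 - 1/x has a pole at x = 0 and the y-coefficient 3/x - 8/x^2 has a pole at x = 0.
It is a regular singular point because x P_1(x) = p(x) = -2x - 1 and x^2 P_2(x) = q(x) = 3x - 8 are polynomials, hence analytic at x = 0.
p(0) = -1,  q(0) = -8.
Indicial equation: r(r-1) + p(0) r + q(0) = 0, i.e. r^2 + (p(0) - 1) r + q(0) = 0, i.e. r^2 - 2 r - 8 = 0.
Discriminant: (-2)^2 - 4(-8) = 36, so r = (2 ± 6)/2.
Solving: r_1 = 4, r_2 = -2.

indicial: r^2 - 2 r - 8 = 0; roots r_1 = 4, r_2 = -2


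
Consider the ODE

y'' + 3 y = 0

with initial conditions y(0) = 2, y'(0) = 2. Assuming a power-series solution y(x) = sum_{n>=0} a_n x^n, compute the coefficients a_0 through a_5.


Ansatz: y(x) = sum_{n>=0} a_n x^n, so y'(x) = sum_{n>=1} n a_n x^(n-1) and y''(x) = sum_{n>=2} n(n-1) a_n x^(n-2).
Substitute into P(x) y'' + Q(x) y' + R(x) y = 0 with P(x) = 1, Q(x) = 0, R(x) = 3, and match powers of x.
Initial conditions: a_0 = 2, a_1 = 2.
Setting the coefficient of each power of x to zero and solving order by order (substituting the coefficients already found):
  x^0: 2 a_2 + 3 a_0 = 0  ->  2 a_2 = -3 a_0 = -6  ->  a_2 = -3
  x^1: 6 a_3 + 3 a_1 = 0  ->  6 a_3 = -3 a_1 = -6  ->  a_3 = -1
  x^2: 12 a_4 + 3 a_2 = 0  ->  12 a_4 = -3 a_2 = 9  ->  a_4 = 3/4
  x^3: 20 a_5 + 3 a_3 = 0  ->  20 a_5 = -3 a_3 = 3  ->  a_5 = 3/20
Truncated series: y(x) = 2 + 2 x - 3 x^2 - x^3 + (3/4) x^4 + (3/20) x^5 + O(x^6).

a_0 = 2; a_1 = 2; a_2 = -3; a_3 = -1; a_4 = 3/4; a_5 = 3/20


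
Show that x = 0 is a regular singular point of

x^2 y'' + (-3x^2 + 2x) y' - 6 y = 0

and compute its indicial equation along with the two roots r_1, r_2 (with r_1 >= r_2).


Divide by x^2 to reach normal form y'' + P_1(x) y' + P_2(x) y = 0 with P_1(x) = -3 + 2/x and P_2(x) = -6/x^2.
x = 0 is a singular point because the y'-coefficient -3 + 2/x has a pole at x = 0 and the y-coefficient -6/x^2 has a pole at x = 0.
It is a regular singular point because x P_1(x) = p(x) = 2 - 3x and x^2 P_2(x) = q(x) = -6 are polynomials, hence analytic at x = 0.
p(0) = 2,  q(0) = -6.
Indicial equation: r(r-1) + p(0) r + q(0) = 0, i.e. r^2 + (p(0) - 1) r + q(0) = 0, i.e. r^2 + 1 r - 6 = 0.
Discriminant: (1)^2 - 4(-6) = 25, so r = (-1 ± 5)/2.
Solving: r_1 = 2, r_2 = -3.

indicial: r^2 + 1 r - 6 = 0; roots r_1 = 2, r_2 = -3


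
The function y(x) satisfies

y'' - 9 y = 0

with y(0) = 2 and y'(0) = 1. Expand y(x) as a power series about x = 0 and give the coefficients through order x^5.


Ansatz: y(x) = sum_{n>=0} a_n x^n, so y'(x) = sum_{n>=1} n a_n x^(n-1) and y''(x) = sum_{n>=2} n(n-1) a_n x^(n-2).
Substitute into P(x) y'' + Q(x) y' + R(x) y = 0 with P(x) = 1, Q(x) = 0, R(x) = -9, and match powers of x.
Initial conditions: a_0 = 2, a_1 = 1.
Setting the coefficient of each power of x to zero and solving order by order (substituting the coefficients already found):
  x^0: 2 a_2 - 9 a_0 = 0  ->  2 a_2 = 9 a_0 = 18  ->  a_2 = 9
  x^1: 6 a_3 - 9 a_1 = 0  ->  6 a_3 = 9 a_1 = 9  ->  a_3 = 3/2
  x^2: 12 a_4 - 9 a_2 = 0  ->  12 a_4 = 9 a_2 = 81  ->  a_4 = 27/4
  x^3: 20 a_5 - 9 a_3 = 0  ->  20 a_5 = 9 a_3 = 27/2  ->  a_5 = 27/40
Truncated series: y(x) = 2 + x + 9 x^2 + (3/2) x^3 + (27/4) x^4 + (27/40) x^5 + O(x^6).

a_0 = 2; a_1 = 1; a_2 = 9; a_3 = 3/2; a_4 = 27/4; a_5 = 27/40


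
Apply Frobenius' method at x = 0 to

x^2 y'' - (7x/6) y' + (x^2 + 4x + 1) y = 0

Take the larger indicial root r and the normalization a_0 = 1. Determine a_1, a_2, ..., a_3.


Write in Frobenius form y'' + (p(x)/x) y' + (q(x)/x^2) y = 0:
  p(x) = -7/6,  q(x) = x^2 + 4x + 1.
Indicial equation: r(r-1) + (-7/6) r + (1) = 0 -> roots r_1 = 3/2, r_2 = 2/3.
Take r = r_1 = 3/2. Let y(x) = x^r sum_{n>=0} a_n x^n with a_0 = 1.
Substitute y = x^r sum a_n x^n and match x^{r+n}. The recurrence is
  D(n) a_n + 4 a_{n-1} + 1 a_{n-2} = 0,  where D(n) = (r+n)(r+n-1) + (-7/6)(r+n) + (1).
  a_n = [-4 a_{n-1} - 1 a_{n-2}] / D(n).
Since the indicial polynomial factors as (r - r_1)(r - r_2), D(n) = (r_1 + n - r_1)(r_1 + n - r_2) = n(n + 5/6).
Evaluating step by step (a_0 = 1):
  n = 1: D(1) = 1(1 + 5/6) = 11/6; numerator = -4(1) = -4; a_1 = (-4)/(11/6) = -24/11
  n = 2: D(2) = 2(2 + 5/6) = 17/3; numerator = -4(-24/11) - 1(1) = 85/11; a_2 = (85/11)/(17/3) = 15/11
  n = 3: D(3) = 3(3 + 5/6) = 23/2; numerator = -4(15/11) - 1(-24/11) = -36/11; a_3 = (-36/11)/(23/2) = -72/253

r = 3/2; a_0 = 1; a_1 = -24/11; a_2 = 15/11; a_3 = -72/253


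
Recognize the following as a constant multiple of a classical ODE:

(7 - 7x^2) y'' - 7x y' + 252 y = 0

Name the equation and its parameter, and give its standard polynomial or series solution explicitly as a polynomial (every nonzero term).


All three coefficients share the factor 7; dividing through by 7 gives  (1 - x^2) y'' - x y' + 36 y = 0.
This matches the Chebyshev equation (1 - x^2) y'' - x y' + n^2 y = 0 (note the -x y' term, not -2x y') with n^2 = 36, so n = 6; the polynomial solution is T_6(x).
With y = sum_k a_k x^k, matching x^k gives (k+2)(k+1) a_{k+2} = (k^2 - n^2) a_k = (k - 6)(k + 6) a_k. The right side vanishes at k = 6, so the series with the parity of 6 terminates at degree 6.
Standard normalization: leading coefficient of T_n is 2^(n-1), so a_6 = 2^5 = 32. Work downward with a_k = (k+1)(k+2) a_{k+2} / ((k - 6)(k + 6)):
  a_4 = (5)(6)(32) / ((4 - 6)(4 + 6)) = 960/(-20) = -48
  a_2 = (3)(4)(-48) / ((2 - 6)(2 + 6)) = -576/(-32) = 18
  a_0 = (1)(2)(18) / ((0 - 6)(0 + 6)) = 36/(-36) = -1
Hence T_6(x) = 32 x^6 - 48 x^4 + 18 x^2 - 1.

T_6(x); series = 32 x^6 - 48 x^4 + 18 x^2 - 1


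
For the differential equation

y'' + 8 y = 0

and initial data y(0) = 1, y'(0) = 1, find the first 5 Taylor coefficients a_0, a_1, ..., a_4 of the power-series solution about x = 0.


Ansatz: y(x) = sum_{n>=0} a_n x^n, so y'(x) = sum_{n>=1} n a_n x^(n-1) and y''(x) = sum_{n>=2} n(n-1) a_n x^(n-2).
Substitute into P(x) y'' + Q(x) y' + R(x) y = 0 with P(x) = 1, Q(x) = 0, R(x) = 8, and match powers of x.
Initial conditions: a_0 = 1, a_1 = 1.
Setting the coefficient of each power of x to zero and solving order by order (substituting the coefficients already found):
  x^0: 2 a_2 + 8 a_0 = 0  ->  2 a_2 = -8 a_0 = -8  ->  a_2 = -4
  x^1: 6 a_3 + 8 a_1 = 0  ->  6 a_3 = -8 a_1 = -8  ->  a_3 = -4/3
  x^2: 12 a_4 + 8 a_2 = 0  ->  12 a_4 = -8 a_2 = 32  ->  a_4 = 8/3
Truncated series: y(x) = 1 + x - 4 x^2 - (4/3) x^3 + (8/3) x^4 + O(x^5).

a_0 = 1; a_1 = 1; a_2 = -4; a_3 = -4/3; a_4 = 8/3


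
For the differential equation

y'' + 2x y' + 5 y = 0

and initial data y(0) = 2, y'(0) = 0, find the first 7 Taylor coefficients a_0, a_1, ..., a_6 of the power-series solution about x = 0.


Ansatz: y(x) = sum_{n>=0} a_n x^n, so y'(x) = sum_{n>=1} n a_n x^(n-1) and y''(x) = sum_{n>=2} n(n-1) a_n x^(n-2).
Substitute into P(x) y'' + Q(x) y' + R(x) y = 0 with P(x) = 1, Q(x) = 2x, R(x) = 5, and match powers of x.
Initial conditions: a_0 = 2, a_1 = 0.
Setting the coefficient of each power of x to zero and solving order by order (substituting the coefficients already found):
  x^0: 2 a_2 + 5 a_0 = 0  ->  2 a_2 = -5 a_0 = -10  ->  a_2 = -5
  x^1: 6 a_3 + 7 a_1 = 0  ->  6 a_3 = -7 a_1 = 0  ->  a_3 = 0
  x^2: 12 a_4 + 9 a_2 = 0  ->  12 a_4 = -9 a_2 = 45  ->  a_4 = 15/4
  x^3: 20 a_5 + 11 a_3 = 0  ->  20 a_5 = -11 a_3 = 0  ->  a_5 = 0
  x^4: 30 a_6 + 13 a_4 = 0  ->  30 a_6 = -13 a_4 = -195/4  ->  a_6 = -13/8
Truncated series: y(x) = 2 - 5 x^2 + (15/4) x^4 - (13/8) x^6 + O(x^7).

a_0 = 2; a_1 = 0; a_2 = -5; a_3 = 0; a_4 = 15/4; a_5 = 0; a_6 = -13/8


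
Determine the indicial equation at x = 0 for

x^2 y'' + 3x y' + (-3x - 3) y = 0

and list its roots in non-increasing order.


Divide by x^2 to reach normal form y'' + P_1(x) y' + P_2(x) y = 0 with P_1(x) = 3/x and P_2(x) = -3/x - 3/x^2.
x = 0 is a singular point because the y'-coefficient 3/x has a pole at x = 0 and the y-coefficient -3/x - 3/x^2 has a pole at x = 0.
It is a regular singular point because x P_1(x) = p(x) = 3 and x^2 P_2(x) = q(x) = -3x - 3 are polynomials, hence analytic at x = 0.
p(0) = 3,  q(0) = -3.
Indicial equation: r(r-1) + p(0) r + q(0) = 0, i.e. r^2 + (p(0) - 1) r + q(0) = 0, i.e. r^2 + 2 r - 3 = 0.
Discriminant: (2)^2 - 4(-3) = 16, so r = (-2 ± 4)/2.
Solving: r_1 = 1, r_2 = -3.

indicial: r^2 + 2 r - 3 = 0; roots r_1 = 1, r_2 = -3


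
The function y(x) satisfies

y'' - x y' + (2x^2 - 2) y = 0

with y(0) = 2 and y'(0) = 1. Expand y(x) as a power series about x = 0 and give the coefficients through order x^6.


Ansatz: y(x) = sum_{n>=0} a_n x^n, so y'(x) = sum_{n>=1} n a_n x^(n-1) and y''(x) = sum_{n>=2} n(n-1) a_n x^(n-2).
Substitute into P(x) y'' + Q(x) y' + R(x) y = 0 with P(x) = 1, Q(x) = -x, R(x) = 2x^2 - 2, and match powers of x.
Initial conditions: a_0 = 2, a_1 = 1.
Setting the coefficient of each power of x to zero and solving order by order (substituting the coefficients already found):
  x^0: 2 a_2 - 2 a_0 = 0  ->  2 a_2 = 2 a_0 = 4  ->  a_2 = 2
  x^1: 6 a_3 - 3 a_1 = 0  ->  6 a_3 = 3 a_1 = 3  ->  a_3 = 1/2
  x^2: 12 a_4 - 4 a_2 + 2 a_0 = 0  ->  12 a_4 = 4 a_2 - 2 a_0 = 4  ->  a_4 = 1/3
  x^3: 20 a_5 - 5 a_3 + 2 a_1 = 0  ->  20 a_5 = 5 a_3 - 2 a_1 = 1/2  ->  a_5 = 1/40
  x^4: 30 a_6 - 6 a_4 + 2 a_2 = 0  ->  30 a_6 = 6 a_4 - 2 a_2 = -2  ->  a_6 = -1/15
Truncated series: y(x) = 2 + x + 2 x^2 + (1/2) x^3 + (1/3) x^4 + (1/40) x^5 - (1/15) x^6 + O(x^7).

a_0 = 2; a_1 = 1; a_2 = 2; a_3 = 1/2; a_4 = 1/3; a_5 = 1/40; a_6 = -1/15


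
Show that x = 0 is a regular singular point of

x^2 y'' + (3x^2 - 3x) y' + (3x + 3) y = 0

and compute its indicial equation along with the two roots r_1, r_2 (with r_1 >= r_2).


Divide by x^2 to reach normal form y'' + P_1(x) y' + P_2(x) y = 0 with P_1(x) = 3 - 3/x and P_2(x) = 3/x + 3/x^2.
x = 0 is a singular point because the y'-coefficient 3 - 3/x has a pole at x = 0 and the y-coefficient 3/x + 3/x^2 has a pole at x = 0.
It is a regular singular point because x P_1(x) = p(x) = 3x - 3 and x^2 P_2(x) = q(x) = 3x + 3 are polynomials, hence analytic at x = 0.
p(0) = -3,  q(0) = 3.
Indicial equation: r(r-1) + p(0) r + q(0) = 0, i.e. r^2 + (p(0) - 1) r + q(0) = 0, i.e. r^2 - 4 r + 3 = 0.
Discriminant: (-4)^2 - 4(3) = 4, so r = (4 ± 2)/2.
Solving: r_1 = 3, r_2 = 1.

indicial: r^2 - 4 r + 3 = 0; roots r_1 = 3, r_2 = 1


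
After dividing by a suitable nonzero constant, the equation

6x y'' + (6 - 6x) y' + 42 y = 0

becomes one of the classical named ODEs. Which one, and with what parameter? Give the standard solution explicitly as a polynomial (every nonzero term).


All three coefficients share the factor 6; dividing through by 6 gives  x y'' + (1 - x) y' + 7 y = 0.
This matches the Laguerre equation x y'' + (1 - x) y' + n y = 0 with n = 7; the polynomial solution is L_7(x).
With y = sum_k a_k x^k, matching x^k gives (k+1)k a_{k+1} + (k+1) a_{k+1} - k a_k + n a_k = 0, i.e. (k+1)^2 a_{k+1} = (k - n) a_k = (k - 7) a_k. The right side vanishes at k = 7, so the series terminates at degree 7.
Standard normalization L_n(0) = 1 gives a_0 = 1. Work upward with a_{k+1} = (k - 7) a_k / (k+1)^2:
  a_1 = (0 - 7)(1) / 1^2 = -7/1 = -7
  a_2 = (1 - 7)(-7) / 2^2 = 42/4 = 21/2
  a_3 = (2 - 7)(21/2) / 3^2 = (-105/2)/9 = -35/6
  a_4 = (3 - 7)(-35/6) / 4^2 = (70/3)/16 = 35/24
  a_5 = (4 - 7)(35/24) / 5^2 = (-35/8)/25 = -7/40
  a_6 = (5 - 7)(-7/40) / 6^2 = (7/20)/36 = 7/720
  a_7 = (6 - 7)(7/720) / 7^2 = (-7/720)/49 = -1/5040
Hence L_7(x) = -x^7/5040 + 7 x^6/720 - 7 x^5/40 + 35 x^4/24 - 35 x^3/6 + 21 x^2/2 - 7 x + 1.

L_7(x); series = -x^7/5040 + 7 x^6/720 - 7 x^5/40 + 35 x^4/24 - 35 x^3/6 + 21 x^2/2 - 7 x + 1


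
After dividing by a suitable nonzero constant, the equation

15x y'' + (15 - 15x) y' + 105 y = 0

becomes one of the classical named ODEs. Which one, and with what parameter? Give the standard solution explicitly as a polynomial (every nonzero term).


All three coefficients share the factor 15; dividing through by 15 gives  x y'' + (1 - x) y' + 7 y = 0.
This matches the Laguerre equation x y'' + (1 - x) y' + n y = 0 with n = 7; the polynomial solution is L_7(x).
With y = sum_k a_k x^k, matching x^k gives (k+1)k a_{k+1} + (k+1) a_{k+1} - k a_k + n a_k = 0, i.e. (k+1)^2 a_{k+1} = (k - n) a_k = (k - 7) a_k. The right side vanishes at k = 7, so the series terminates at degree 7.
Standard normalization L_n(0) = 1 gives a_0 = 1. Work upward with a_{k+1} = (k - 7) a_k / (k+1)^2:
  a_1 = (0 - 7)(1) / 1^2 = -7/1 = -7
  a_2 = (1 - 7)(-7) / 2^2 = 42/4 = 21/2
  a_3 = (2 - 7)(21/2) / 3^2 = (-105/2)/9 = -35/6
  a_4 = (3 - 7)(-35/6) / 4^2 = (70/3)/16 = 35/24
  a_5 = (4 - 7)(35/24) / 5^2 = (-35/8)/25 = -7/40
  a_6 = (5 - 7)(-7/40) / 6^2 = (7/20)/36 = 7/720
  a_7 = (6 - 7)(7/720) / 7^2 = (-7/720)/49 = -1/5040
Hence L_7(x) = -x^7/5040 + 7 x^6/720 - 7 x^5/40 + 35 x^4/24 - 35 x^3/6 + 21 x^2/2 - 7 x + 1.

L_7(x); series = -x^7/5040 + 7 x^6/720 - 7 x^5/40 + 35 x^4/24 - 35 x^3/6 + 21 x^2/2 - 7 x + 1


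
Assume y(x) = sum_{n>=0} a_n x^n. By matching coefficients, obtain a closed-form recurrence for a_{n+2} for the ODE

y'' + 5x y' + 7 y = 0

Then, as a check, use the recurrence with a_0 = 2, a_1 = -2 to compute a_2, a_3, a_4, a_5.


Substitute y = sum_n a_n x^n.
y''(x) has coefficient (n+2)(n+1) a_{n+2} at x^n;
5 x y'(x) has coefficient 5 n a_n at x^n (shift);
7 y(x) has coefficient 7 a_n at x^n.
Matching x^n: (n+2)(n+1) a_{n+2} + (5n + 7) a_n = 0.
Thus a_{n+2} = (-5n - 7) / ((n+1)(n+2)) * a_n.

Check with a_0 = 2, a_1 = -2 (apply the recurrence for n = 0, 1, 2, 3): a_0 = 2, a_1 = -2, a_2 = -7, a_3 = 4, a_4 = 119/12, a_5 = -22/5.

a_(n+2) = (-5n - 7) / ((n+1)(n+2)) * a_n; check: a_0 = 2, a_1 = -2, a_2 = -7, a_3 = 4, a_4 = 119/12, a_5 = -22/5


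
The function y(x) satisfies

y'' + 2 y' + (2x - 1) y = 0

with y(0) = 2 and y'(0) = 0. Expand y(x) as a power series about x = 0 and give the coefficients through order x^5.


Ansatz: y(x) = sum_{n>=0} a_n x^n, so y'(x) = sum_{n>=1} n a_n x^(n-1) and y''(x) = sum_{n>=2} n(n-1) a_n x^(n-2).
Substitute into P(x) y'' + Q(x) y' + R(x) y = 0 with P(x) = 1, Q(x) = 2, R(x) = 2x - 1, and match powers of x.
Initial conditions: a_0 = 2, a_1 = 0.
Setting the coefficient of each power of x to zero and solving order by order (substituting the coefficients already found):
  x^0: 2 a_2 + 2 a_1 - a_0 = 0  ->  2 a_2 = -2 a_1 + a_0 = 2  ->  a_2 = 1
  x^1: 6 a_3 + 4 a_2 - a_1 + 2 a_0 = 0  ->  6 a_3 = -4 a_2 + a_1 - 2 a_0 = -8  ->  a_3 = -4/3
  x^2: 12 a_4 + 6 a_3 - a_2 + 2 a_1 = 0  ->  12 a_4 = -6 a_3 + a_2 - 2 a_1 = 9  ->  a_4 = 3/4
  x^3: 20 a_5 + 8 a_4 - a_3 + 2 a_2 = 0  ->  20 a_5 = -8 a_4 + a_3 - 2 a_2 = -28/3  ->  a_5 = -7/15
Truncated series: y(x) = 2 + x^2 - (4/3) x^3 + (3/4) x^4 - (7/15) x^5 + O(x^6).

a_0 = 2; a_1 = 0; a_2 = 1; a_3 = -4/3; a_4 = 3/4; a_5 = -7/15


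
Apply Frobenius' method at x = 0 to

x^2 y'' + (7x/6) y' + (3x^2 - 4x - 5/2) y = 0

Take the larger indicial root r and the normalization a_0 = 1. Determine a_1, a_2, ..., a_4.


Write in Frobenius form y'' + (p(x)/x) y' + (q(x)/x^2) y = 0:
  p(x) = 7/6,  q(x) = 3x^2 - 4x - 5/2.
Indicial equation: r(r-1) + (7/6) r + (-5/2) = 0 -> roots r_1 = 3/2, r_2 = -5/3.
Take r = r_1 = 3/2. Let y(x) = x^r sum_{n>=0} a_n x^n with a_0 = 1.
Substitute y = x^r sum a_n x^n and match x^{r+n}. The recurrence is
  D(n) a_n - 4 a_{n-1} + 3 a_{n-2} = 0,  where D(n) = (r+n)(r+n-1) + (7/6)(r+n) + (-5/2).
  a_n = [4 a_{n-1} - 3 a_{n-2}] / D(n).
Since the indicial polynomial factors as (r - r_1)(r - r_2), D(n) = (r_1 + n - r_1)(r_1 + n - r_2) = n(n + 19/6).
Evaluating step by step (a_0 = 1):
  n = 1: D(1) = 1(1 + 19/6) = 25/6; numerator = 4(1) = 4; a_1 = (4)/(25/6) = 24/25
  n = 2: D(2) = 2(2 + 19/6) = 31/3; numerator = 4(24/25) - 3(1) = 21/25; a_2 = (21/25)/(31/3) = 63/775
  n = 3: D(3) = 3(3 + 19/6) = 37/2; numerator = 4(63/775) - 3(24/25) = -396/155; a_3 = (-396/155)/(37/2) = -792/5735
  n = 4: D(4) = 4(4 + 19/6) = 86/3; numerator = 4(-792/5735) - 3(63/775) = -22833/28675; a_4 = (-22833/28675)/(86/3) = -1593/57350

r = 3/2; a_0 = 1; a_1 = 24/25; a_2 = 63/775; a_3 = -792/5735; a_4 = -1593/57350


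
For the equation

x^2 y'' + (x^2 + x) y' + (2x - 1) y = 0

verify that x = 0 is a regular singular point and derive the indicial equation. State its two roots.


Divide by x^2 to reach normal form y'' + P_1(x) y' + P_2(x) y = 0 with P_1(x) = 1 + 1/x and P_2(x) = 2/x - 1/x^2.
x = 0 is a singular point because the y'-coefficient 1 + 1/x has a pole at x = 0 and the y-coefficient 2/x - 1/x^2 has a pole at x = 0.
It is a regular singular point because x P_1(x) = p(x) = x + 1 and x^2 P_2(x) = q(x) = 2x - 1 are polynomials, hence analytic at x = 0.
p(0) = 1,  q(0) = -1.
Indicial equation: r(r-1) + p(0) r + q(0) = 0, i.e. r^2 + (p(0) - 1) r + q(0) = 0, i.e. r^2 - 1 = 0.
Discriminant: (0)^2 - 4(-1) = 4, so r = (0 ± 2)/2.
Solving: r_1 = 1, r_2 = -1.

indicial: r^2 - 1 = 0; roots r_1 = 1, r_2 = -1


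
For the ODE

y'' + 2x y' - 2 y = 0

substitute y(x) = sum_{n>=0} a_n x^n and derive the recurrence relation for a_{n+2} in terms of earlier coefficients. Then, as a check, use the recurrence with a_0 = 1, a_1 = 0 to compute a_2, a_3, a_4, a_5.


Substitute y = sum_n a_n x^n.
y''(x) has coefficient (n+2)(n+1) a_{n+2} at x^n;
2 x y'(x) has coefficient 2 n a_n at x^n (shift);
-2 y(x) has coefficient -2 a_n at x^n.
Matching x^n: (n+2)(n+1) a_{n+2} + (2n - 2) a_n = 0.
Thus a_{n+2} = (-2n + 2) / ((n+1)(n+2)) * a_n.

Check with a_0 = 1, a_1 = 0 (apply the recurrence for n = 0, 1, 2, 3): a_0 = 1, a_1 = 0, a_2 = 1, a_3 = 0, a_4 = -1/6, a_5 = 0.

a_(n+2) = (-2n + 2) / ((n+1)(n+2)) * a_n; check: a_0 = 1, a_1 = 0, a_2 = 1, a_3 = 0, a_4 = -1/6, a_5 = 0


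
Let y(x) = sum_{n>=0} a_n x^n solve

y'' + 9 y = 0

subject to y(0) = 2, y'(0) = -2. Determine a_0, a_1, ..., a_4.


Ansatz: y(x) = sum_{n>=0} a_n x^n, so y'(x) = sum_{n>=1} n a_n x^(n-1) and y''(x) = sum_{n>=2} n(n-1) a_n x^(n-2).
Substitute into P(x) y'' + Q(x) y' + R(x) y = 0 with P(x) = 1, Q(x) = 0, R(x) = 9, and match powers of x.
Initial conditions: a_0 = 2, a_1 = -2.
Setting the coefficient of each power of x to zero and solving order by order (substituting the coefficients already found):
  x^0: 2 a_2 + 9 a_0 = 0  ->  2 a_2 = -9 a_0 = -18  ->  a_2 = -9
  x^1: 6 a_3 + 9 a_1 = 0  ->  6 a_3 = -9 a_1 = 18  ->  a_3 = 3
  x^2: 12 a_4 + 9 a_2 = 0  ->  12 a_4 = -9 a_2 = 81  ->  a_4 = 27/4
Truncated series: y(x) = 2 - 2 x - 9 x^2 + 3 x^3 + (27/4) x^4 + O(x^5).

a_0 = 2; a_1 = -2; a_2 = -9; a_3 = 3; a_4 = 27/4


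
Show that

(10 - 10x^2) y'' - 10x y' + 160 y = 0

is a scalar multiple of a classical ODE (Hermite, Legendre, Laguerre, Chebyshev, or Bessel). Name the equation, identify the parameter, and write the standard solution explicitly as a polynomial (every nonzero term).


All three coefficients share the factor 10; dividing through by 10 gives  (1 - x^2) y'' - x y' + 16 y = 0.
This matches the Chebyshev equation (1 - x^2) y'' - x y' + n^2 y = 0 (note the -x y' term, not -2x y') with n^2 = 16, so n = 4; the polynomial solution is T_4(x).
With y = sum_k a_k x^k, matching x^k gives (k+2)(k+1) a_{k+2} = (k^2 - n^2) a_k = (k - 4)(k + 4) a_k. The right side vanishes at k = 4, so the series with the parity of 4 terminates at degree 4.
Standard normalization: leading coefficient of T_n is 2^(n-1), so a_4 = 2^3 = 8. Work downward with a_k = (k+1)(k+2) a_{k+2} / ((k - 4)(k + 4)):
  a_2 = (3)(4)(8) / ((2 - 4)(2 + 4)) = 96/(-12) = -8
  a_0 = (1)(2)(-8) / ((0 - 4)(0 + 4)) = -16/(-16) = 1
Hence T_4(x) = 8 x^4 - 8 x^2 + 1.

T_4(x); series = 8 x^4 - 8 x^2 + 1


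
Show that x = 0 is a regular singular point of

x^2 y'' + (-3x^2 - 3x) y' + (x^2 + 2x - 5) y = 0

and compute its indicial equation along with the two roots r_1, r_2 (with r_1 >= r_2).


Divide by x^2 to reach normal form y'' + P_1(x) y' + P_2(x) y = 0 with P_1(x) = -3 - 3/x and P_2(x) = 1 + 2/x - 5/x^2.
x = 0 is a singular point because the y'-coefficient -3 - 3/x has a pole at x = 0 and the y-coefficient 1 + 2/x - 5/x^2 has a pole at x = 0.
It is a regular singular point because x P_1(x) = p(x) = -3x - 3 and x^2 P_2(x) = q(x) = x^2 + 2x - 5 are polynomials, hence analytic at x = 0.
p(0) = -3,  q(0) = -5.
Indicial equation: r(r-1) + p(0) r + q(0) = 0, i.e. r^2 + (p(0) - 1) r + q(0) = 0, i.e. r^2 - 4 r - 5 = 0.
Discriminant: (-4)^2 - 4(-5) = 36, so r = (4 ± 6)/2.
Solving: r_1 = 5, r_2 = -1.

indicial: r^2 - 4 r - 5 = 0; roots r_1 = 5, r_2 = -1


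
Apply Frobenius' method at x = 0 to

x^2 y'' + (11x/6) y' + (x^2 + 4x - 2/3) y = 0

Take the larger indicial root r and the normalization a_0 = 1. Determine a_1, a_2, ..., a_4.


Write in Frobenius form y'' + (p(x)/x) y' + (q(x)/x^2) y = 0:
  p(x) = 11/6,  q(x) = x^2 + 4x - 2/3.
Indicial equation: r(r-1) + (11/6) r + (-2/3) = 0 -> roots r_1 = 1/2, r_2 = -4/3.
Take r = r_1 = 1/2. Let y(x) = x^r sum_{n>=0} a_n x^n with a_0 = 1.
Substitute y = x^r sum a_n x^n and match x^{r+n}. The recurrence is
  D(n) a_n + 4 a_{n-1} + 1 a_{n-2} = 0,  where D(n) = (r+n)(r+n-1) + (11/6)(r+n) + (-2/3).
  a_n = [-4 a_{n-1} - 1 a_{n-2}] / D(n).
Since the indicial polynomial factors as (r - r_1)(r - r_2), D(n) = (r_1 + n - r_1)(r_1 + n - r_2) = n(n + 11/6).
Evaluating step by step (a_0 = 1):
  n = 1: D(1) = 1(1 + 11/6) = 17/6; numerator = -4(1) = -4; a_1 = (-4)/(17/6) = -24/17
  n = 2: D(2) = 2(2 + 11/6) = 23/3; numerator = -4(-24/17) - 1(1) = 79/17; a_2 = (79/17)/(23/3) = 237/391
  n = 3: D(3) = 3(3 + 11/6) = 29/2; numerator = -4(237/391) - 1(-24/17) = -396/391; a_3 = (-396/391)/(29/2) = -792/11339
  n = 4: D(4) = 4(4 + 11/6) = 70/3; numerator = -4(-792/11339) - 1(237/391) = -3705/11339; a_4 = (-3705/11339)/(70/3) = -2223/158746

r = 1/2; a_0 = 1; a_1 = -24/17; a_2 = 237/391; a_3 = -792/11339; a_4 = -2223/158746


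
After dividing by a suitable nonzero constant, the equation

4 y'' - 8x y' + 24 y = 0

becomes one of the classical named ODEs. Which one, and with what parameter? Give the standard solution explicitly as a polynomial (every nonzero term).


All three coefficients share the factor 4; dividing through by 4 gives  y'' - 2x y' + 6 y = 0.
This matches the Hermite equation y'' - 2x y' + 2n y = 0 with 2n = 6, so n = 3; the polynomial solution is H_3(x).
With y = sum_k a_k x^k, matching x^k gives (k+2)(k+1) a_{k+2} = 2(k - n) a_k = 2(k - 3) a_k. The right side vanishes at k = 3, so the series with the parity of 3 terminates at degree 3.
Standard normalization: leading coefficient of H_n is 2^n, so a_3 = 2^3 = 8. Work downward with a_k = (k+1)(k+2) a_{k+2} / (2(k - n)):
  a_1 = (2)(3)(8) / (2(1 - 3)) = 48/(-4) = -12
Hence H_3(x) = 8 x^3 - 12 x.

H_3(x); series = 8 x^3 - 12 x


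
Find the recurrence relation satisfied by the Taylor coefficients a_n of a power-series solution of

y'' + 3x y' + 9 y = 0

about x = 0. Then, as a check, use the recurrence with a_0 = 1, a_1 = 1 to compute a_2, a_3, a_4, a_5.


Substitute y = sum_n a_n x^n.
y''(x) has coefficient (n+2)(n+1) a_{n+2} at x^n;
3 x y'(x) has coefficient 3 n a_n at x^n (shift);
9 y(x) has coefficient 9 a_n at x^n.
Matching x^n: (n+2)(n+1) a_{n+2} + (3n + 9) a_n = 0.
Thus a_{n+2} = (-3n - 9) / ((n+1)(n+2)) * a_n.

Check with a_0 = 1, a_1 = 1 (apply the recurrence for n = 0, 1, 2, 3): a_0 = 1, a_1 = 1, a_2 = -9/2, a_3 = -2, a_4 = 45/8, a_5 = 9/5.

a_(n+2) = (-3n - 9) / ((n+1)(n+2)) * a_n; check: a_0 = 1, a_1 = 1, a_2 = -9/2, a_3 = -2, a_4 = 45/8, a_5 = 9/5


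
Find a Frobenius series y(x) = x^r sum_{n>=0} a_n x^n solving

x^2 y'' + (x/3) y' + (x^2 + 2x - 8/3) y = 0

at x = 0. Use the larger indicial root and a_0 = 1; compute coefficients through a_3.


Write in Frobenius form y'' + (p(x)/x) y' + (q(x)/x^2) y = 0:
  p(x) = 1/3,  q(x) = x^2 + 2x - 8/3.
Indicial equation: r(r-1) + (1/3) r + (-8/3) = 0 -> roots r_1 = 2, r_2 = -4/3.
Take r = r_1 = 2. Let y(x) = x^r sum_{n>=0} a_n x^n with a_0 = 1.
Substitute y = x^r sum a_n x^n and match x^{r+n}. The recurrence is
  D(n) a_n + 2 a_{n-1} + 1 a_{n-2} = 0,  where D(n) = (r+n)(r+n-1) + (1/3)(r+n) + (-8/3).
  a_n = [-2 a_{n-1} - 1 a_{n-2}] / D(n).
Since the indicial polynomial factors as (r - r_1)(r - r_2), D(n) = (r_1 + n - r_1)(r_1 + n - r_2) = n(n + 10/3).
Evaluating step by step (a_0 = 1):
  n = 1: D(1) = 1(1 + 10/3) = 13/3; numerator = -2(1) = -2; a_1 = (-2)/(13/3) = -6/13
  n = 2: D(2) = 2(2 + 10/3) = 32/3; numerator = -2(-6/13) - 1(1) = -1/13; a_2 = (-1/13)/(32/3) = -3/416
  n = 3: D(3) = 3(3 + 10/3) = 19; numerator = -2(-3/416) - 1(-6/13) = 99/208; a_3 = (99/208)/(19) = 99/3952

r = 2; a_0 = 1; a_1 = -6/13; a_2 = -3/416; a_3 = 99/3952


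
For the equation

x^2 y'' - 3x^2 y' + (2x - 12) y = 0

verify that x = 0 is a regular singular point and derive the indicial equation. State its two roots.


Divide by x^2 to reach normal form y'' + P_1(x) y' + P_2(x) y = 0 with P_1(x) = -3 and P_2(x) = 2/x - 12/x^2.
x = 0 is a singular point because the y-coefficient 2/x - 12/x^2 has a pole at x = 0.
It is a regular singular point because x P_1(x) = p(x) = -3x and x^2 P_2(x) = q(x) = 2x - 12 are polynomials, hence analytic at x = 0.
p(0) = 0,  q(0) = -12.
Indicial equation: r(r-1) + p(0) r + q(0) = 0, i.e. r^2 + (p(0) - 1) r + q(0) = 0, i.e. r^2 - 1 r - 12 = 0.
Discriminant: (-1)^2 - 4(-12) = 49, so r = (1 ± 7)/2.
Solving: r_1 = 4, r_2 = -3.

indicial: r^2 - 1 r - 12 = 0; roots r_1 = 4, r_2 = -3


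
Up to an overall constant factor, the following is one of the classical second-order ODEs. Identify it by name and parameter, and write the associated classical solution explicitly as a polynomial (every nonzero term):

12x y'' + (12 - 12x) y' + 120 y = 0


All three coefficients share the factor 12; dividing through by 12 gives  x y'' + (1 - x) y' + 10 y = 0.
This matches the Laguerre equation x y'' + (1 - x) y' + n y = 0 with n = 10; the polynomial solution is L_10(x).
With y = sum_k a_k x^k, matching x^k gives (k+1)k a_{k+1} + (k+1) a_{k+1} - k a_k + n a_k = 0, i.e. (k+1)^2 a_{k+1} = (k - n) a_k = (k - 10) a_k. The right side vanishes at k = 10, so the series terminates at degree 10.
Standard normalization L_n(0) = 1 gives a_0 = 1. Work upward with a_{k+1} = (k - 10) a_k / (k+1)^2:
  a_1 = (0 - 10)(1) / 1^2 = -10/1 = -10
  a_2 = (1 - 10)(-10) / 2^2 = 90/4 = 45/2
  a_3 = (2 - 10)(45/2) / 3^2 = -180/9 = -20
  a_4 = (3 - 10)(-20) / 4^2 = 140/16 = 35/4
  a_5 = (4 - 10)(35/4) / 5^2 = (-105/2)/25 = -21/10
  a_6 = (5 - 10)(-21/10) / 6^2 = (21/2)/36 = 7/24
  a_7 = (6 - 10)(7/24) / 7^2 = (-7/6)/49 = -1/42
  a_8 = (7 - 10)(-1/42) / 8^2 = (1/14)/64 = 1/896
  a_9 = (8 - 10)(1/896) / 9^2 = (-1/448)/81 = -1/36288
  a_10 = (9 - 10)(-1/36288) / 10^2 = (1/36288)/100 = 1/3628800
Hence L_10(x) = x^10/3628800 - x^9/36288 + x^8/896 - x^7/42 + 7 x^6/24 - 21 x^5/10 + 35 x^4/4 - 20 x^3 + 45 x^2/2 - 10 x + 1.

L_10(x); series = x^10/3628800 - x^9/36288 + x^8/896 - x^7/42 + 7 x^6/24 - 21 x^5/10 + 35 x^4/4 - 20 x^3 + 45 x^2/2 - 10 x + 1


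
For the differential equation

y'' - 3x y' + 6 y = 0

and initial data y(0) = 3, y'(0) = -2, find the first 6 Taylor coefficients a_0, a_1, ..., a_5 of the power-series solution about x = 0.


Ansatz: y(x) = sum_{n>=0} a_n x^n, so y'(x) = sum_{n>=1} n a_n x^(n-1) and y''(x) = sum_{n>=2} n(n-1) a_n x^(n-2).
Substitute into P(x) y'' + Q(x) y' + R(x) y = 0 with P(x) = 1, Q(x) = -3x, R(x) = 6, and match powers of x.
Initial conditions: a_0 = 3, a_1 = -2.
Setting the coefficient of each power of x to zero and solving order by order (substituting the coefficients already found):
  x^0: 2 a_2 + 6 a_0 = 0  ->  2 a_2 = -6 a_0 = -18  ->  a_2 = -9
  x^1: 6 a_3 + 3 a_1 = 0  ->  6 a_3 = -3 a_1 = 6  ->  a_3 = 1
  x^2: 12 a_4 = 0  ->  a_4 = 0
  x^3: 20 a_5 - 3 a_3 = 0  ->  20 a_5 = 3 a_3 = 3  ->  a_5 = 3/20
Truncated series: y(x) = 3 - 2 x - 9 x^2 + x^3 + (3/20) x^5 + O(x^6).

a_0 = 3; a_1 = -2; a_2 = -9; a_3 = 1; a_4 = 0; a_5 = 3/20


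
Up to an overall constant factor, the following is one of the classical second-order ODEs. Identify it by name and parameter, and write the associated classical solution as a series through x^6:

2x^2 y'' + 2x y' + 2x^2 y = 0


All three coefficients share the factor 2; dividing through by 2 gives  x^2 y'' + x y' + x^2 y = 0.
This matches the Bessel equation x^2 y'' + x y' + (x^2 - nu^2) y = 0 with nu^2 = 0, so nu = 0; the solution bounded at x = 0 is J_0(x).
Frobenius at x = 0: indicial roots ±nu; for r = nu the recurrence k(k + 2nu) c_k = -c_{k-2} gives the standard series J_nu(x) = sum_{k>=0} (-1)^k / (k! (k+nu)!) (x/2)^(2k+nu). Evaluate the first 4 terms:
  k = 0: (-1)^0 / (0! * 0! * 2^0) x^0 = 1/(1*1*1) x^0 = (1) x^0
  k = 1: (-1)^1 / (1! * 1! * 2^2) x^2 = -1/(1*1*4) x^2 = (-1/4) x^2
  k = 2: (-1)^2 / (2! * 2! * 2^4) x^4 = 1/(2*2*16) x^4 = (1/64) x^4
  k = 3: (-1)^3 / (3! * 3! * 2^6) x^6 = -1/(6*6*64) x^6 = (-1/2304) x^6
Hence J_0(x) = -x^6/2304 + x^4/64 - x^2/4 + 1 + ....

J_0(x); series = -x^6/2304 + x^4/64 - x^2/4 + 1


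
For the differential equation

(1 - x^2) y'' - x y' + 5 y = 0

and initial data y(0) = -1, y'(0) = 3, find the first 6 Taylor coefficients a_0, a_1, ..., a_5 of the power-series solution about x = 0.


Ansatz: y(x) = sum_{n>=0} a_n x^n, so y'(x) = sum_{n>=1} n a_n x^(n-1) and y''(x) = sum_{n>=2} n(n-1) a_n x^(n-2).
Substitute into P(x) y'' + Q(x) y' + R(x) y = 0 with P(x) = 1 - x^2, Q(x) = -x, R(x) = 5, and match powers of x.
Initial conditions: a_0 = -1, a_1 = 3.
Setting the coefficient of each power of x to zero and solving order by order (substituting the coefficients already found):
  x^0: 2 a_2 + 5 a_0 = 0  ->  2 a_2 = -5 a_0 = 5  ->  a_2 = 5/2
  x^1: 6 a_3 + 4 a_1 = 0  ->  6 a_3 = -4 a_1 = -12  ->  a_3 = -2
  x^2: 12 a_4 + a_2 = 0  ->  12 a_4 = -a_2 = -5/2  ->  a_4 = -5/24
  x^3: 20 a_5 - 4 a_3 = 0  ->  20 a_5 = 4 a_3 = -8  ->  a_5 = -2/5
Truncated series: y(x) = -1 + 3 x + (5/2) x^2 - 2 x^3 - (5/24) x^4 - (2/5) x^5 + O(x^6).

a_0 = -1; a_1 = 3; a_2 = 5/2; a_3 = -2; a_4 = -5/24; a_5 = -2/5
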